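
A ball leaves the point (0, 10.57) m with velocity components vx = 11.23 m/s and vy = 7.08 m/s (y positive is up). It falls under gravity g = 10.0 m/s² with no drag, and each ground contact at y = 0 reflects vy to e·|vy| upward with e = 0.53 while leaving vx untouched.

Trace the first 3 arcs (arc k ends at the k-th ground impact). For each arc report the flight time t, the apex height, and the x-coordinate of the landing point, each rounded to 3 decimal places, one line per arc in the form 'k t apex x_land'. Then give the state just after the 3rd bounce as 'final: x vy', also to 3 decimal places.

Arc 1: start y=10.570, vy=7.080 → t=2.325, apex=13.076, x_land=26.112, impact vy=-16.172
  bounce: vy ← 0.53·16.172 = 8.571
Arc 2: start y=0.000, vy=8.571 → t=1.714, apex=3.673, x_land=45.362, impact vy=-8.571
  bounce: vy ← 0.53·8.571 = 4.543
Arc 3: start y=0.000, vy=4.543 → t=0.909, apex=1.032, x_land=55.565, impact vy=-4.543
  bounce: vy ← 0.53·4.543 = 2.408

1 2.325 13.076 26.112
2 1.714 3.673 45.362
3 0.909 1.032 55.565
final: 55.565 2.408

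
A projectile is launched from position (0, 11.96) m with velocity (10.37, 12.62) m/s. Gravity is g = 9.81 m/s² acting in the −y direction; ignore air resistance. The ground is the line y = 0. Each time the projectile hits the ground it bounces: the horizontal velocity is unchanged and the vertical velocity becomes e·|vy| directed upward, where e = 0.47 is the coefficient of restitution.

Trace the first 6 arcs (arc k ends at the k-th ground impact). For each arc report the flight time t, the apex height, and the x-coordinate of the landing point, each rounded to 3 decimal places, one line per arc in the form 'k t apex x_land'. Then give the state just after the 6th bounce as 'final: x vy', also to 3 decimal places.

1 3.310 20.077 34.321
2 1.902 4.435 54.042
3 0.894 0.980 63.311
4 0.420 0.216 67.668
5 0.197 0.048 69.716
6 0.093 0.011 70.678
final: 70.678 0.214

Arc 1: start y=11.960, vy=12.620 → t=3.310, apex=20.077, x_land=34.321, impact vy=-19.847
  bounce: vy ← 0.47·19.847 = 9.328
Arc 2: start y=0.000, vy=9.328 → t=1.902, apex=4.435, x_land=54.042, impact vy=-9.328
  bounce: vy ← 0.47·9.328 = 4.384
Arc 3: start y=0.000, vy=4.384 → t=0.894, apex=0.980, x_land=63.311, impact vy=-4.384
  bounce: vy ← 0.47·4.384 = 2.061
Arc 4: start y=0.000, vy=2.061 → t=0.420, apex=0.216, x_land=67.668, impact vy=-2.061
  bounce: vy ← 0.47·2.061 = 0.968
Arc 5: start y=0.000, vy=0.968 → t=0.197, apex=0.048, x_land=69.716, impact vy=-0.968
  bounce: vy ← 0.47·0.968 = 0.455
Arc 6: start y=0.000, vy=0.455 → t=0.093, apex=0.011, x_land=70.678, impact vy=-0.455
  bounce: vy ← 0.47·0.455 = 0.214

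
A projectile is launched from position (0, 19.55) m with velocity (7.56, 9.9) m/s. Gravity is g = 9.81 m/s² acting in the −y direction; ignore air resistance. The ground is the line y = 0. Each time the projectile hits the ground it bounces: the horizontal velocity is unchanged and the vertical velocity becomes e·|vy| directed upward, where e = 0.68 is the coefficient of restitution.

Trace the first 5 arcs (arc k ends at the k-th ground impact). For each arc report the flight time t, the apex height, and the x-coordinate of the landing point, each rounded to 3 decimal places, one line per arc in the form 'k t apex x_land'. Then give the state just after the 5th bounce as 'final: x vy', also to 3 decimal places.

1 3.246 24.545 24.541
2 3.042 11.350 47.541
3 2.069 5.248 63.181
4 1.407 2.427 73.816
5 0.957 1.122 81.048
final: 81.048 3.191

Arc 1: start y=19.550, vy=9.900 → t=3.246, apex=24.545, x_land=24.541, impact vy=-21.945
  bounce: vy ← 0.68·21.945 = 14.923
Arc 2: start y=0.000, vy=14.923 → t=3.042, apex=11.350, x_land=47.541, impact vy=-14.923
  bounce: vy ← 0.68·14.923 = 10.147
Arc 3: start y=0.000, vy=10.147 → t=2.069, apex=5.248, x_land=63.181, impact vy=-10.147
  bounce: vy ← 0.68·10.147 = 6.900
Arc 4: start y=0.000, vy=6.900 → t=1.407, apex=2.427, x_land=73.816, impact vy=-6.900
  bounce: vy ← 0.68·6.900 = 4.692
Arc 5: start y=0.000, vy=4.692 → t=0.957, apex=1.122, x_land=81.048, impact vy=-4.692
  bounce: vy ← 0.68·4.692 = 3.191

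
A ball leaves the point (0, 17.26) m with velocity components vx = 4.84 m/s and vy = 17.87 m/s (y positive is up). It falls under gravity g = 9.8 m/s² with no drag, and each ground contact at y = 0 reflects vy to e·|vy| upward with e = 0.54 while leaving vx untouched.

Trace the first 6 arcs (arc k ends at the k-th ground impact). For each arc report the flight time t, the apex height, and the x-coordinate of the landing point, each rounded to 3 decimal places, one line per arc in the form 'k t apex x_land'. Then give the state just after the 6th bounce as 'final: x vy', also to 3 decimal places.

Arc 1: start y=17.260, vy=17.870 → t=4.440, apex=33.553, x_land=21.491, impact vy=-25.644
  bounce: vy ← 0.54·25.644 = 13.848
Arc 2: start y=0.000, vy=13.848 → t=2.826, apex=9.784, x_land=35.169, impact vy=-13.848
  bounce: vy ← 0.54·13.848 = 7.478
Arc 3: start y=0.000, vy=7.478 → t=1.526, apex=2.853, x_land=42.555, impact vy=-7.478
  bounce: vy ← 0.54·7.478 = 4.038
Arc 4: start y=0.000, vy=4.038 → t=0.824, apex=0.832, x_land=46.544, impact vy=-4.038
  bounce: vy ← 0.54·4.038 = 2.181
Arc 5: start y=0.000, vy=2.181 → t=0.445, apex=0.243, x_land=48.698, impact vy=-2.181
  bounce: vy ← 0.54·2.181 = 1.177
Arc 6: start y=0.000, vy=1.177 → t=0.240, apex=0.071, x_land=49.861, impact vy=-1.177
  bounce: vy ← 0.54·1.177 = 0.636

1 4.440 33.553 21.491
2 2.826 9.784 35.169
3 1.526 2.853 42.555
4 0.824 0.832 46.544
5 0.445 0.243 48.698
6 0.240 0.071 49.861
final: 49.861 0.636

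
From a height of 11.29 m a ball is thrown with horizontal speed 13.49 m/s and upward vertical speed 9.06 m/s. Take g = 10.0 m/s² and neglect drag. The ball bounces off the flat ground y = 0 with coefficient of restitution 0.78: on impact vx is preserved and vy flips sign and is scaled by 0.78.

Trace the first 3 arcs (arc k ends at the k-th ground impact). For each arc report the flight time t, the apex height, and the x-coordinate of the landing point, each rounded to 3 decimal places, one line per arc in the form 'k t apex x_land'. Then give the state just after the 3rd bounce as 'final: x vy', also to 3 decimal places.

1 2.661 15.394 35.892
2 2.737 9.366 72.818
3 2.135 5.698 101.620
final: 101.620 8.327

Arc 1: start y=11.290, vy=9.060 → t=2.661, apex=15.394, x_land=35.892, impact vy=-17.547
  bounce: vy ← 0.78·17.547 = 13.686
Arc 2: start y=0.000, vy=13.686 → t=2.737, apex=9.366, x_land=72.818, impact vy=-13.686
  bounce: vy ← 0.78·13.686 = 10.675
Arc 3: start y=0.000, vy=10.675 → t=2.135, apex=5.698, x_land=101.620, impact vy=-10.675
  bounce: vy ← 0.78·10.675 = 8.327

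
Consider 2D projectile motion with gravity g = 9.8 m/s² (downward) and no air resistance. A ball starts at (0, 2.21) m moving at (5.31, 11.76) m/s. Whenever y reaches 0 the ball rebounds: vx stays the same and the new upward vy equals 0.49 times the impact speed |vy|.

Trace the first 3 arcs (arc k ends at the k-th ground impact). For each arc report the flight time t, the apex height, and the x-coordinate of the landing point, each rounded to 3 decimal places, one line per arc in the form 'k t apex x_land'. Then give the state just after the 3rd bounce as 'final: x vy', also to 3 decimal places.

Arc 1: start y=2.210, vy=11.760 → t=2.575, apex=9.266, x_land=13.674, impact vy=-13.476
  bounce: vy ← 0.49·13.476 = 6.603
Arc 2: start y=0.000, vy=6.603 → t=1.348, apex=2.225, x_land=20.830, impact vy=-6.603
  bounce: vy ← 0.49·6.603 = 3.236
Arc 3: start y=0.000, vy=3.236 → t=0.660, apex=0.534, x_land=24.336, impact vy=-3.236
  bounce: vy ← 0.49·3.236 = 1.585

1 2.575 9.266 13.674
2 1.348 2.225 20.830
3 0.660 0.534 24.336
final: 24.336 1.585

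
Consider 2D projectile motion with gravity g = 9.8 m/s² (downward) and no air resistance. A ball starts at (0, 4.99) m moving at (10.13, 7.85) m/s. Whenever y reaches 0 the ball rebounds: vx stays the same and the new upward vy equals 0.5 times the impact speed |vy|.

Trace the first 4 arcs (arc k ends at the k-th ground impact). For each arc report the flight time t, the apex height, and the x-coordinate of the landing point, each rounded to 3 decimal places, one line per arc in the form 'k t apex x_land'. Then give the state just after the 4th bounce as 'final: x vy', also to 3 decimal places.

1 2.089 8.134 21.166
2 1.288 2.034 34.218
3 0.644 0.508 40.743
4 0.322 0.127 44.006
final: 44.006 0.789

Arc 1: start y=4.990, vy=7.850 → t=2.089, apex=8.134, x_land=21.166, impact vy=-12.626
  bounce: vy ← 0.5·12.626 = 6.313
Arc 2: start y=0.000, vy=6.313 → t=1.288, apex=2.034, x_land=34.218, impact vy=-6.313
  bounce: vy ← 0.5·6.313 = 3.157
Arc 3: start y=0.000, vy=3.157 → t=0.644, apex=0.508, x_land=40.743, impact vy=-3.157
  bounce: vy ← 0.5·3.157 = 1.578
Arc 4: start y=0.000, vy=1.578 → t=0.322, apex=0.127, x_land=44.006, impact vy=-1.578
  bounce: vy ← 0.5·1.578 = 0.789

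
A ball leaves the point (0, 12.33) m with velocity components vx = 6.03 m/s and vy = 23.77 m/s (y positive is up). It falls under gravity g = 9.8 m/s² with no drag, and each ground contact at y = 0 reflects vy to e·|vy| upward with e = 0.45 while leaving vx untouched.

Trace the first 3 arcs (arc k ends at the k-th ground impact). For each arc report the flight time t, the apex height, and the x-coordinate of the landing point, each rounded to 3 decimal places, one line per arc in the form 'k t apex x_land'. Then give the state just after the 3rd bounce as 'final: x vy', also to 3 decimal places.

1 5.324 41.157 32.102
2 2.608 8.334 47.830
3 1.174 1.688 54.908
final: 54.908 2.588

Arc 1: start y=12.330, vy=23.770 → t=5.324, apex=41.157, x_land=32.102, impact vy=-28.402
  bounce: vy ← 0.45·28.402 = 12.781
Arc 2: start y=0.000, vy=12.781 → t=2.608, apex=8.334, x_land=47.830, impact vy=-12.781
  bounce: vy ← 0.45·12.781 = 5.751
Arc 3: start y=0.000, vy=5.751 → t=1.174, apex=1.688, x_land=54.908, impact vy=-5.751
  bounce: vy ← 0.45·5.751 = 2.588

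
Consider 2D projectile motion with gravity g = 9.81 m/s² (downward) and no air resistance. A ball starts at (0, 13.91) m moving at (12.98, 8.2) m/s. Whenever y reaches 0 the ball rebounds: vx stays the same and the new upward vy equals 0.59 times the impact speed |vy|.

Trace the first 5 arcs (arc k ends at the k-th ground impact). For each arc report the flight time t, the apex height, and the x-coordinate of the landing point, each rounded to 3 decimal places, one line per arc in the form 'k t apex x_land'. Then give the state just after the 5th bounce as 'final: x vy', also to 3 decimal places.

Arc 1: start y=13.910, vy=8.200 → t=2.716, apex=17.337, x_land=35.253, impact vy=-18.443
  bounce: vy ← 0.59·18.443 = 10.882
Arc 2: start y=0.000, vy=10.882 → t=2.218, apex=6.035, x_land=64.048, impact vy=-10.882
  bounce: vy ← 0.59·10.882 = 6.420
Arc 3: start y=0.000, vy=6.420 → t=1.309, apex=2.101, x_land=81.038, impact vy=-6.420
  bounce: vy ← 0.59·6.420 = 3.788
Arc 4: start y=0.000, vy=3.788 → t=0.772, apex=0.731, x_land=91.061, impact vy=-3.788
  bounce: vy ← 0.59·3.788 = 2.235
Arc 5: start y=0.000, vy=2.235 → t=0.456, apex=0.255, x_land=96.975, impact vy=-2.235
  bounce: vy ← 0.59·2.235 = 1.319

1 2.716 17.337 35.253
2 2.218 6.035 64.048
3 1.309 2.101 81.038
4 0.772 0.731 91.061
5 0.456 0.255 96.975
final: 96.975 1.319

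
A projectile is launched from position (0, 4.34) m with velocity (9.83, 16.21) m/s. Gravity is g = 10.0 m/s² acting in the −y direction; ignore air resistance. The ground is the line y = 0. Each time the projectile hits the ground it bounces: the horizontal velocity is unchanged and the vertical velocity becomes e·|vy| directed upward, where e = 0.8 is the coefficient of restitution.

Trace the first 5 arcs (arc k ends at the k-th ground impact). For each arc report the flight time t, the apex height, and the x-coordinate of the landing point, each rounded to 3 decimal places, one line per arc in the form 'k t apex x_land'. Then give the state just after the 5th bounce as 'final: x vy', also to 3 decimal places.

Arc 1: start y=4.340, vy=16.210 → t=3.491, apex=17.478, x_land=34.313, impact vy=-18.697
  bounce: vy ← 0.8·18.697 = 14.957
Arc 2: start y=0.000, vy=14.957 → t=2.991, apex=11.186, x_land=63.719, impact vy=-14.957
  bounce: vy ← 0.8·14.957 = 11.966
Arc 3: start y=0.000, vy=11.966 → t=2.393, apex=7.159, x_land=87.244, impact vy=-11.966
  bounce: vy ← 0.8·11.966 = 9.573
Arc 4: start y=0.000, vy=9.573 → t=1.915, apex=4.582, x_land=106.064, impact vy=-9.573
  bounce: vy ← 0.8·9.573 = 7.658
Arc 5: start y=0.000, vy=7.658 → t=1.532, apex=2.932, x_land=121.120, impact vy=-7.658
  bounce: vy ← 0.8·7.658 = 6.127

1 3.491 17.478 34.313
2 2.991 11.186 63.719
3 2.393 7.159 87.244
4 1.915 4.582 106.064
5 1.532 2.932 121.120
final: 121.120 6.127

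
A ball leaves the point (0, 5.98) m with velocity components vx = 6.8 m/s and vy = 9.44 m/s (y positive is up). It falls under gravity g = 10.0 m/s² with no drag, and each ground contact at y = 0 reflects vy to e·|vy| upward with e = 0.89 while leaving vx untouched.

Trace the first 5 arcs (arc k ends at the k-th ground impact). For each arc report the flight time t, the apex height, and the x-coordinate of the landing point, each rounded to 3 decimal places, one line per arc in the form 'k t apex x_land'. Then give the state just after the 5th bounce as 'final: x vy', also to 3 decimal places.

1 2.389 10.436 16.243
2 2.572 8.266 33.730
3 2.289 6.548 49.293
4 2.037 5.186 63.144
5 1.813 4.108 75.471
final: 75.471 8.067

Arc 1: start y=5.980, vy=9.440 → t=2.389, apex=10.436, x_land=16.243, impact vy=-14.447
  bounce: vy ← 0.89·14.447 = 12.858
Arc 2: start y=0.000, vy=12.858 → t=2.572, apex=8.266, x_land=33.730, impact vy=-12.858
  bounce: vy ← 0.89·12.858 = 11.443
Arc 3: start y=0.000, vy=11.443 → t=2.289, apex=6.548, x_land=49.293, impact vy=-11.443
  bounce: vy ← 0.89·11.443 = 10.185
Arc 4: start y=0.000, vy=10.185 → t=2.037, apex=5.186, x_land=63.144, impact vy=-10.185
  bounce: vy ← 0.89·10.185 = 9.064
Arc 5: start y=0.000, vy=9.064 → t=1.813, apex=4.108, x_land=75.471, impact vy=-9.064
  bounce: vy ← 0.89·9.064 = 8.067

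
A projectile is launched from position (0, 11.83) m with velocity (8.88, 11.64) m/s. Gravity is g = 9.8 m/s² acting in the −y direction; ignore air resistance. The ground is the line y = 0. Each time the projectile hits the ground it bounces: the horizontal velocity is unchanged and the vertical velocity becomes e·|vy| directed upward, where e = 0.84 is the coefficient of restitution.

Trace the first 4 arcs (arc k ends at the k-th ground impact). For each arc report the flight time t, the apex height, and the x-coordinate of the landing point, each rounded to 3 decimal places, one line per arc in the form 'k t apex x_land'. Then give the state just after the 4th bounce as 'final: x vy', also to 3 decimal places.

1 3.144 18.743 27.915
2 3.286 13.225 57.092
3 2.760 9.331 81.600
4 2.318 6.584 102.188
final: 102.188 9.542

Arc 1: start y=11.830, vy=11.640 → t=3.144, apex=18.743, x_land=27.915, impact vy=-19.167
  bounce: vy ← 0.84·19.167 = 16.100
Arc 2: start y=0.000, vy=16.100 → t=3.286, apex=13.225, x_land=57.092, impact vy=-16.100
  bounce: vy ← 0.84·16.100 = 13.524
Arc 3: start y=0.000, vy=13.524 → t=2.760, apex=9.331, x_land=81.600, impact vy=-13.524
  bounce: vy ← 0.84·13.524 = 11.360
Arc 4: start y=0.000, vy=11.360 → t=2.318, apex=6.584, x_land=102.188, impact vy=-11.360
  bounce: vy ← 0.84·11.360 = 9.542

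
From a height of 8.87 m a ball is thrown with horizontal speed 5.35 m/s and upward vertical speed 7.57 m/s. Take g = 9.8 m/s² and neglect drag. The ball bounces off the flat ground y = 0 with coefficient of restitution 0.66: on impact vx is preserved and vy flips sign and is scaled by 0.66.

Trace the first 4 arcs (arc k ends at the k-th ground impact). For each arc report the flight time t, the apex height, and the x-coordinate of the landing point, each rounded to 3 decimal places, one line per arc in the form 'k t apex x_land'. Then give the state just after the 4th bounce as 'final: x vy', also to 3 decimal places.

Arc 1: start y=8.870, vy=7.570 → t=2.324, apex=11.794, x_land=12.433, impact vy=-15.204
  bounce: vy ← 0.66·15.204 = 10.035
Arc 2: start y=0.000, vy=10.035 → t=2.048, apex=5.137, x_land=23.389, impact vy=-10.035
  bounce: vy ← 0.66·10.035 = 6.623
Arc 3: start y=0.000, vy=6.623 → t=1.352, apex=2.238, x_land=30.620, impact vy=-6.623
  bounce: vy ← 0.66·6.623 = 4.371
Arc 4: start y=0.000, vy=4.371 → t=0.892, apex=0.975, x_land=35.392, impact vy=-4.371
  bounce: vy ← 0.66·4.371 = 2.885

1 2.324 11.794 12.433
2 2.048 5.137 23.389
3 1.352 2.238 30.620
4 0.892 0.975 35.392
final: 35.392 2.885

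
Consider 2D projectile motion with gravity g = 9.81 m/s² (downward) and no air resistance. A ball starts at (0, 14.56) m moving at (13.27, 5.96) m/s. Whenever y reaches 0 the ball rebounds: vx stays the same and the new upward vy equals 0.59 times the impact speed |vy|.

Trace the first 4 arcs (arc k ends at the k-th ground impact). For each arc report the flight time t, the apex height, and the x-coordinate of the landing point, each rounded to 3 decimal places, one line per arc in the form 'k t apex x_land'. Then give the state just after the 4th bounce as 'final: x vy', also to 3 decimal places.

Arc 1: start y=14.560, vy=5.960 → t=2.434, apex=16.370, x_land=32.305, impact vy=-17.922
  bounce: vy ← 0.59·17.922 = 10.574
Arc 2: start y=0.000, vy=10.574 → t=2.156, apex=5.699, x_land=60.911, impact vy=-10.574
  bounce: vy ← 0.59·10.574 = 6.239
Arc 3: start y=0.000, vy=6.239 → t=1.272, apex=1.984, x_land=77.789, impact vy=-6.239
  bounce: vy ← 0.59·6.239 = 3.681
Arc 4: start y=0.000, vy=3.681 → t=0.750, apex=0.691, x_land=87.747, impact vy=-3.681
  bounce: vy ← 0.59·3.681 = 2.172

1 2.434 16.370 32.305
2 2.156 5.699 60.911
3 1.272 1.984 77.789
4 0.750 0.691 87.747
final: 87.747 2.172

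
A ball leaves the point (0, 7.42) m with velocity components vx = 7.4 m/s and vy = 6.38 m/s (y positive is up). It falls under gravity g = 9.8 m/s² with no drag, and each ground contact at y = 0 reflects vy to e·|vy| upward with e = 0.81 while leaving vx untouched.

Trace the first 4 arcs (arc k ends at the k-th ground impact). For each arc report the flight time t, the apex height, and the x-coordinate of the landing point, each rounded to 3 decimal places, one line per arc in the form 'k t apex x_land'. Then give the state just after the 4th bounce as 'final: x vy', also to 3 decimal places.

1 2.043 9.497 15.120
2 2.255 6.231 31.809
3 1.827 4.088 45.327
4 1.480 2.682 56.277
final: 56.277 5.873

Arc 1: start y=7.420, vy=6.380 → t=2.043, apex=9.497, x_land=15.120, impact vy=-13.643
  bounce: vy ← 0.81·13.643 = 11.051
Arc 2: start y=0.000, vy=11.051 → t=2.255, apex=6.231, x_land=31.809, impact vy=-11.051
  bounce: vy ← 0.81·11.051 = 8.951
Arc 3: start y=0.000, vy=8.951 → t=1.827, apex=4.088, x_land=45.327, impact vy=-8.951
  bounce: vy ← 0.81·8.951 = 7.251
Arc 4: start y=0.000, vy=7.251 → t=1.480, apex=2.682, x_land=56.277, impact vy=-7.251
  bounce: vy ← 0.81·7.251 = 5.873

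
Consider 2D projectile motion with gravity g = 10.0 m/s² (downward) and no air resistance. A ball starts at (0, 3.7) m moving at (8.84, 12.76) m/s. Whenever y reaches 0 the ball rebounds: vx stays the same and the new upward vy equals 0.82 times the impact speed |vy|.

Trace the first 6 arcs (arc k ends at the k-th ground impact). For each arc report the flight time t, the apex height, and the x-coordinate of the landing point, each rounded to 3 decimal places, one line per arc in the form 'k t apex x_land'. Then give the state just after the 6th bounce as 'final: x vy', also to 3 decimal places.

1 2.815 11.841 24.884
2 2.524 7.962 47.194
3 2.069 5.354 65.488
4 1.697 3.600 80.490
5 1.392 2.420 92.791
6 1.141 1.628 102.878
final: 102.878 4.678

Arc 1: start y=3.700, vy=12.760 → t=2.815, apex=11.841, x_land=24.884, impact vy=-15.389
  bounce: vy ← 0.82·15.389 = 12.619
Arc 2: start y=0.000, vy=12.619 → t=2.524, apex=7.962, x_land=47.194, impact vy=-12.619
  bounce: vy ← 0.82·12.619 = 10.347
Arc 3: start y=0.000, vy=10.347 → t=2.069, apex=5.354, x_land=65.488, impact vy=-10.347
  bounce: vy ← 0.82·10.347 = 8.485
Arc 4: start y=0.000, vy=8.485 → t=1.697, apex=3.600, x_land=80.490, impact vy=-8.485
  bounce: vy ← 0.82·8.485 = 6.958
Arc 5: start y=0.000, vy=6.958 → t=1.392, apex=2.420, x_land=92.791, impact vy=-6.958
  bounce: vy ← 0.82·6.958 = 5.705
Arc 6: start y=0.000, vy=5.705 → t=1.141, apex=1.628, x_land=102.878, impact vy=-5.705
  bounce: vy ← 0.82·5.705 = 4.678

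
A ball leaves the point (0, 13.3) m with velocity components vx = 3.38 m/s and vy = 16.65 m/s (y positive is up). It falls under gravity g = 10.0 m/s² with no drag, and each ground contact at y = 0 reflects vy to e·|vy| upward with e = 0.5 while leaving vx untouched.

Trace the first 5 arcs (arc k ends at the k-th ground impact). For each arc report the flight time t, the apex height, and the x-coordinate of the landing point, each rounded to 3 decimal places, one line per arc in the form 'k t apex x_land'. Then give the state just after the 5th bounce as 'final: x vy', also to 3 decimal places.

1 3.996 27.161 13.506
2 2.331 6.790 21.383
3 1.165 1.698 25.322
4 0.583 0.424 27.292
5 0.291 0.106 28.276
final: 28.276 0.728

Arc 1: start y=13.300, vy=16.650 → t=3.996, apex=27.161, x_land=13.506, impact vy=-23.307
  bounce: vy ← 0.5·23.307 = 11.654
Arc 2: start y=0.000, vy=11.654 → t=2.331, apex=6.790, x_land=21.383, impact vy=-11.654
  bounce: vy ← 0.5·11.654 = 5.827
Arc 3: start y=0.000, vy=5.827 → t=1.165, apex=1.698, x_land=25.322, impact vy=-5.827
  bounce: vy ← 0.5·5.827 = 2.913
Arc 4: start y=0.000, vy=2.913 → t=0.583, apex=0.424, x_land=27.292, impact vy=-2.913
  bounce: vy ← 0.5·2.913 = 1.457
Arc 5: start y=0.000, vy=1.457 → t=0.291, apex=0.106, x_land=28.276, impact vy=-1.457
  bounce: vy ← 0.5·1.457 = 0.728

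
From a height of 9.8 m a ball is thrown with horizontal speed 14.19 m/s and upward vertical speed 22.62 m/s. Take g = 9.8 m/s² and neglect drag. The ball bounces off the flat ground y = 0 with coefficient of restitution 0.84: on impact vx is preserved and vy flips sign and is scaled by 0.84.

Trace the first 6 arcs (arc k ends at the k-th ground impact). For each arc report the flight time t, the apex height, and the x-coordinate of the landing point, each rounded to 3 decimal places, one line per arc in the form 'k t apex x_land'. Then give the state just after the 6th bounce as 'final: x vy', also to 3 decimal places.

Arc 1: start y=9.800, vy=22.620 → t=5.015, apex=35.905, x_land=71.165, impact vy=-26.528
  bounce: vy ← 0.84·26.528 = 22.284
Arc 2: start y=0.000, vy=22.284 → t=4.548, apex=25.335, x_land=135.696, impact vy=-22.284
  bounce: vy ← 0.84·22.284 = 18.718
Arc 3: start y=0.000, vy=18.718 → t=3.820, apex=17.876, x_land=189.903, impact vy=-18.718
  bounce: vy ← 0.84·18.718 = 15.723
Arc 4: start y=0.000, vy=15.723 → t=3.209, apex=12.613, x_land=235.436, impact vy=-15.723
  bounce: vy ← 0.84·15.723 = 13.208
Arc 5: start y=0.000, vy=13.208 → t=2.695, apex=8.900, x_land=273.685, impact vy=-13.208
  bounce: vy ← 0.84·13.208 = 11.094
Arc 6: start y=0.000, vy=11.094 → t=2.264, apex=6.280, x_land=305.813, impact vy=-11.094
  bounce: vy ← 0.84·11.094 = 9.319

1 5.015 35.905 71.165
2 4.548 25.335 135.696
3 3.820 17.876 189.903
4 3.209 12.613 235.436
5 2.695 8.900 273.685
6 2.264 6.280 305.813
final: 305.813 9.319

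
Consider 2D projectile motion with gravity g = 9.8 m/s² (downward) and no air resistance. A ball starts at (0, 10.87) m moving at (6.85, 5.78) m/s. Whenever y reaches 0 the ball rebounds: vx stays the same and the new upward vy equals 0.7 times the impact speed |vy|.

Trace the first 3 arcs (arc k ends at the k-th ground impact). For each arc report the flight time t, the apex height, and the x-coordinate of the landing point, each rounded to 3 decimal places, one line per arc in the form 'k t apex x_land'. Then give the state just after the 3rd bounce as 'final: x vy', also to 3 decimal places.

Arc 1: start y=10.870, vy=5.780 → t=2.192, apex=12.575, x_land=15.013, impact vy=-15.699
  bounce: vy ← 0.7·15.699 = 10.989
Arc 2: start y=0.000, vy=10.989 → t=2.243, apex=6.162, x_land=30.376, impact vy=-10.989
  bounce: vy ← 0.7·10.989 = 7.693
Arc 3: start y=0.000, vy=7.693 → t=1.570, apex=3.019, x_land=41.130, impact vy=-7.693
  bounce: vy ← 0.7·7.693 = 5.385

1 2.192 12.575 15.013
2 2.243 6.162 30.376
3 1.570 3.019 41.130
final: 41.130 5.385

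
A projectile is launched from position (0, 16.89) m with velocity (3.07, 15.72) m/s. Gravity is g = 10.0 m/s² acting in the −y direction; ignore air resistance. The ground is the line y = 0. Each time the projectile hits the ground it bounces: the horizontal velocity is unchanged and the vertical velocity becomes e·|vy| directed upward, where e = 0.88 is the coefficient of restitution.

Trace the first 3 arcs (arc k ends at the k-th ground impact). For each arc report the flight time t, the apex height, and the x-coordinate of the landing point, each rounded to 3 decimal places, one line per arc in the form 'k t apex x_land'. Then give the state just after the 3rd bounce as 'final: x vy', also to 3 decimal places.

Arc 1: start y=16.890, vy=15.720 → t=3.991, apex=29.246, x_land=12.251, impact vy=-24.185
  bounce: vy ← 0.88·24.185 = 21.283
Arc 2: start y=0.000, vy=21.283 → t=4.257, apex=22.648, x_land=25.319, impact vy=-21.283
  bounce: vy ← 0.88·21.283 = 18.729
Arc 3: start y=0.000, vy=18.729 → t=3.746, apex=17.539, x_land=36.818, impact vy=-18.729
  bounce: vy ← 0.88·18.729 = 16.481

1 3.991 29.246 12.251
2 4.257 22.648 25.319
3 3.746 17.539 36.818
final: 36.818 16.481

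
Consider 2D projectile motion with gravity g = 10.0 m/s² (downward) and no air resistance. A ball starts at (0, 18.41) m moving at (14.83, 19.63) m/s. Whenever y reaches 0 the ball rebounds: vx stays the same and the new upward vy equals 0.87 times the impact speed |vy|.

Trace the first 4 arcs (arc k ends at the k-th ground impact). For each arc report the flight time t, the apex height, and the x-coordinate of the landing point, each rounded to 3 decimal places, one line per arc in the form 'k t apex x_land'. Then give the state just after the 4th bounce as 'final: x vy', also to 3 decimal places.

1 4.708 37.677 69.821
2 4.776 28.518 140.655
3 4.155 21.585 202.280
4 3.615 16.338 255.895
final: 255.895 15.726

Arc 1: start y=18.410, vy=19.630 → t=4.708, apex=37.677, x_land=69.821, impact vy=-27.451
  bounce: vy ← 0.87·27.451 = 23.882
Arc 2: start y=0.000, vy=23.882 → t=4.776, apex=28.518, x_land=140.655, impact vy=-23.882
  bounce: vy ← 0.87·23.882 = 20.777
Arc 3: start y=0.000, vy=20.777 → t=4.155, apex=21.585, x_land=202.280, impact vy=-20.777
  bounce: vy ← 0.87·20.777 = 18.076
Arc 4: start y=0.000, vy=18.076 → t=3.615, apex=16.338, x_land=255.895, impact vy=-18.076
  bounce: vy ← 0.87·18.076 = 15.726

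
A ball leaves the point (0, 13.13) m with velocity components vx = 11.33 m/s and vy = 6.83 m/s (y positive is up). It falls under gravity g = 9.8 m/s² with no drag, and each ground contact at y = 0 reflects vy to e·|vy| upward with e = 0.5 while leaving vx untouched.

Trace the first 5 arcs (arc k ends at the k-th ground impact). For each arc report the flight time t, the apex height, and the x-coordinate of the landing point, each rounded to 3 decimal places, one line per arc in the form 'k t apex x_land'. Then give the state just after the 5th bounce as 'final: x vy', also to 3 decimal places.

Arc 1: start y=13.130, vy=6.830 → t=2.476, apex=15.510, x_land=28.054, impact vy=-17.436
  bounce: vy ← 0.5·17.436 = 8.718
Arc 2: start y=0.000, vy=8.718 → t=1.779, apex=3.878, x_land=48.211, impact vy=-8.718
  bounce: vy ← 0.5·8.718 = 4.359
Arc 3: start y=0.000, vy=4.359 → t=0.890, apex=0.969, x_land=58.290, impact vy=-4.359
  bounce: vy ← 0.5·4.359 = 2.179
Arc 4: start y=0.000, vy=2.179 → t=0.445, apex=0.242, x_land=63.330, impact vy=-2.179
  bounce: vy ← 0.5·2.179 = 1.090
Arc 5: start y=0.000, vy=1.090 → t=0.222, apex=0.061, x_land=65.849, impact vy=-1.090
  bounce: vy ← 0.5·1.090 = 0.545

1 2.476 15.510 28.054
2 1.779 3.878 48.211
3 0.890 0.969 58.290
4 0.445 0.242 63.330
5 0.222 0.061 65.849
final: 65.849 0.545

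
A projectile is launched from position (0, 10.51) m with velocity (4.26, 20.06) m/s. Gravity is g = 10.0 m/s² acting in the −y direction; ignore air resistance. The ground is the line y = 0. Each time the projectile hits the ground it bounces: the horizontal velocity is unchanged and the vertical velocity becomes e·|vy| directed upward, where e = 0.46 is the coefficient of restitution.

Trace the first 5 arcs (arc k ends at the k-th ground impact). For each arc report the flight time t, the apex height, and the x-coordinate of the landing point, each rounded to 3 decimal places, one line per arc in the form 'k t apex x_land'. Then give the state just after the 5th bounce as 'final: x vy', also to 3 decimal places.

1 4.481 30.630 19.089
2 2.277 6.481 28.790
3 1.047 1.371 33.252
4 0.482 0.290 35.305
5 0.222 0.061 36.249
final: 36.249 0.510

Arc 1: start y=10.510, vy=20.060 → t=4.481, apex=30.630, x_land=19.089, impact vy=-24.751
  bounce: vy ← 0.46·24.751 = 11.385
Arc 2: start y=0.000, vy=11.385 → t=2.277, apex=6.481, x_land=28.790, impact vy=-11.385
  bounce: vy ← 0.46·11.385 = 5.237
Arc 3: start y=0.000, vy=5.237 → t=1.047, apex=1.371, x_land=33.252, impact vy=-5.237
  bounce: vy ← 0.46·5.237 = 2.409
Arc 4: start y=0.000, vy=2.409 → t=0.482, apex=0.290, x_land=35.305, impact vy=-2.409
  bounce: vy ← 0.46·2.409 = 1.108
Arc 5: start y=0.000, vy=1.108 → t=0.222, apex=0.061, x_land=36.249, impact vy=-1.108
  bounce: vy ← 0.46·1.108 = 0.510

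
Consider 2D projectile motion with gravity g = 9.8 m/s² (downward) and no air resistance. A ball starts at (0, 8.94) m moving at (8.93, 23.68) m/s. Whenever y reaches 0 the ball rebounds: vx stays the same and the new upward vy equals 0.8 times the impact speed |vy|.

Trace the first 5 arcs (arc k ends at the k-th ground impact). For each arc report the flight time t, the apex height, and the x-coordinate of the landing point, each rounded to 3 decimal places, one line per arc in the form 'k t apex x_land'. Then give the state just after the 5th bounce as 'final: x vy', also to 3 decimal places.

Arc 1: start y=8.940, vy=23.680 → t=5.185, apex=37.549, x_land=46.298, impact vy=-27.129
  bounce: vy ← 0.8·27.129 = 21.703
Arc 2: start y=0.000, vy=21.703 → t=4.429, apex=24.032, x_land=85.851, impact vy=-21.703
  bounce: vy ← 0.8·21.703 = 17.362
Arc 3: start y=0.000, vy=17.362 → t=3.543, apex=15.380, x_land=117.493, impact vy=-17.362
  bounce: vy ← 0.8·17.362 = 13.890
Arc 4: start y=0.000, vy=13.890 → t=2.835, apex=9.843, x_land=142.806, impact vy=-13.890
  bounce: vy ← 0.8·13.890 = 11.112
Arc 5: start y=0.000, vy=11.112 → t=2.268, apex=6.300, x_land=163.057, impact vy=-11.112
  bounce: vy ← 0.8·11.112 = 8.890

1 5.185 37.549 46.298
2 4.429 24.032 85.851
3 3.543 15.380 117.493
4 2.835 9.843 142.806
5 2.268 6.300 163.057
final: 163.057 8.890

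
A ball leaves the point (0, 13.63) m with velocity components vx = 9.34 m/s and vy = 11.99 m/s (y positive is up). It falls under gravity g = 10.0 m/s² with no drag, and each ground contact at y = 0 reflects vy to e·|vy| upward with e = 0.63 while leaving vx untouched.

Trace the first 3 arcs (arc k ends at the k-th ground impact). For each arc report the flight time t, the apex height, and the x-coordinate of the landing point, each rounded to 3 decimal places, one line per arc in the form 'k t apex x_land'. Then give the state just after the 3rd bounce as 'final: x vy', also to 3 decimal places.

1 3.239 20.818 30.257
2 2.571 8.263 54.270
3 1.620 3.279 69.399
final: 69.399 5.102

Arc 1: start y=13.630, vy=11.990 → t=3.239, apex=20.818, x_land=30.257, impact vy=-20.405
  bounce: vy ← 0.63·20.405 = 12.855
Arc 2: start y=0.000, vy=12.855 → t=2.571, apex=8.263, x_land=54.270, impact vy=-12.855
  bounce: vy ← 0.63·12.855 = 8.099
Arc 3: start y=0.000, vy=8.099 → t=1.620, apex=3.279, x_land=69.399, impact vy=-8.099
  bounce: vy ← 0.63·8.099 = 5.102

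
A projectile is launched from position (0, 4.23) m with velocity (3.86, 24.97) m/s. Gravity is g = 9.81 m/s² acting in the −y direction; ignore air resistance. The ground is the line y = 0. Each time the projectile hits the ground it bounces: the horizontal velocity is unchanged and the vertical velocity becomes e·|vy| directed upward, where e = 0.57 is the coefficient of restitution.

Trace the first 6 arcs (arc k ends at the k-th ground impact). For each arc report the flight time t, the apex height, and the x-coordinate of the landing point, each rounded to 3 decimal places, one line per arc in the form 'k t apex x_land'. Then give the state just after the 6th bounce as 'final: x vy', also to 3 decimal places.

Arc 1: start y=4.230, vy=24.970 → t=5.255, apex=36.009, x_land=20.284, impact vy=-26.580
  bounce: vy ← 0.57·26.580 = 15.151
Arc 2: start y=0.000, vy=15.151 → t=3.089, apex=11.699, x_land=32.206, impact vy=-15.151
  bounce: vy ← 0.57·15.151 = 8.636
Arc 3: start y=0.000, vy=8.636 → t=1.761, apex=3.801, x_land=39.002, impact vy=-8.636
  bounce: vy ← 0.57·8.636 = 4.922
Arc 4: start y=0.000, vy=4.922 → t=1.004, apex=1.235, x_land=42.876, impact vy=-4.922
  bounce: vy ← 0.57·4.922 = 2.806
Arc 5: start y=0.000, vy=2.806 → t=0.572, apex=0.401, x_land=45.084, impact vy=-2.806
  bounce: vy ← 0.57·2.806 = 1.599
Arc 6: start y=0.000, vy=1.599 → t=0.326, apex=0.130, x_land=46.343, impact vy=-1.599
  bounce: vy ← 0.57·1.599 = 0.912

1 5.255 36.009 20.284
2 3.089 11.699 32.206
3 1.761 3.801 39.002
4 1.004 1.235 42.876
5 0.572 0.401 45.084
6 0.326 0.130 46.343
final: 46.343 0.912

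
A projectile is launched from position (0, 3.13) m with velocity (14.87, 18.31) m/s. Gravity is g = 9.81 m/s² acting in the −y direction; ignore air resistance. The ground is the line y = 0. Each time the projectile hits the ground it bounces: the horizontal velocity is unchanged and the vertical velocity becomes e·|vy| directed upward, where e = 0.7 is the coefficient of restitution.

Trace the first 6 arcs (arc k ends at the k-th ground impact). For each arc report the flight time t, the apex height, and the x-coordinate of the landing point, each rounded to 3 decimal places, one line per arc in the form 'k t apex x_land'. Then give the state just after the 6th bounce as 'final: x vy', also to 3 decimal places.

1 3.897 20.217 57.944
2 2.842 9.907 100.209
3 1.990 4.854 129.795
4 1.393 2.379 150.505
5 0.975 1.165 165.001
6 0.682 0.571 175.149
final: 175.149 2.343

Arc 1: start y=3.130, vy=18.310 → t=3.897, apex=20.217, x_land=57.944, impact vy=-19.916
  bounce: vy ← 0.7·19.916 = 13.942
Arc 2: start y=0.000, vy=13.942 → t=2.842, apex=9.907, x_land=100.209, impact vy=-13.942
  bounce: vy ← 0.7·13.942 = 9.759
Arc 3: start y=0.000, vy=9.759 → t=1.990, apex=4.854, x_land=129.795, impact vy=-9.759
  bounce: vy ← 0.7·9.759 = 6.831
Arc 4: start y=0.000, vy=6.831 → t=1.393, apex=2.379, x_land=150.505, impact vy=-6.831
  bounce: vy ← 0.7·6.831 = 4.782
Arc 5: start y=0.000, vy=4.782 → t=0.975, apex=1.165, x_land=165.001, impact vy=-4.782
  bounce: vy ← 0.7·4.782 = 3.347
Arc 6: start y=0.000, vy=3.347 → t=0.682, apex=0.571, x_land=175.149, impact vy=-3.347
  bounce: vy ← 0.7·3.347 = 2.343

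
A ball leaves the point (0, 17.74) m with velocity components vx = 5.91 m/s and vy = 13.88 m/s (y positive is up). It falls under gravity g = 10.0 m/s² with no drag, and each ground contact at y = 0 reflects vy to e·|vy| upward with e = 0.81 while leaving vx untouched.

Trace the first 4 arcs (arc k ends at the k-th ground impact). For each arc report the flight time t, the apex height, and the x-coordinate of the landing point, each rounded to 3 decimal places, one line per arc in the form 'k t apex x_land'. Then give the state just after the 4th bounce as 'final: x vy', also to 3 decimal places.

Arc 1: start y=17.740, vy=13.880 → t=3.728, apex=27.373, x_land=22.031, impact vy=-23.398
  bounce: vy ← 0.81·23.398 = 18.952
Arc 2: start y=0.000, vy=18.952 → t=3.790, apex=17.959, x_land=44.433, impact vy=-18.952
  bounce: vy ← 0.81·18.952 = 15.351
Arc 3: start y=0.000, vy=15.351 → t=3.070, apex=11.783, x_land=62.578, impact vy=-15.351
  bounce: vy ← 0.81·15.351 = 12.435
Arc 4: start y=0.000, vy=12.435 → t=2.487, apex=7.731, x_land=77.275, impact vy=-12.435
  bounce: vy ← 0.81·12.435 = 10.072

1 3.728 27.373 22.031
2 3.790 17.959 44.433
3 3.070 11.783 62.578
4 2.487 7.731 77.275
final: 77.275 10.072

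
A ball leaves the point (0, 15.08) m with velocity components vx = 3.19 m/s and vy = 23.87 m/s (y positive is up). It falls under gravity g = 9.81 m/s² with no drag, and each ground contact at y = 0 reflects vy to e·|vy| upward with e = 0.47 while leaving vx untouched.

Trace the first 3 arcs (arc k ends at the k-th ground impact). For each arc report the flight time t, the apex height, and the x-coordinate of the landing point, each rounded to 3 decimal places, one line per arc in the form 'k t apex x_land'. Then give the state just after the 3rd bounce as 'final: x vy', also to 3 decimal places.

1 5.432 44.121 17.329
2 2.819 9.746 26.323
3 1.325 2.153 30.550
final: 30.550 3.055

Arc 1: start y=15.080, vy=23.870 → t=5.432, apex=44.121, x_land=17.329, impact vy=-29.422
  bounce: vy ← 0.47·29.422 = 13.828
Arc 2: start y=0.000, vy=13.828 → t=2.819, apex=9.746, x_land=26.323, impact vy=-13.828
  bounce: vy ← 0.47·13.828 = 6.499
Arc 3: start y=0.000, vy=6.499 → t=1.325, apex=2.153, x_land=30.550, impact vy=-6.499
  bounce: vy ← 0.47·6.499 = 3.055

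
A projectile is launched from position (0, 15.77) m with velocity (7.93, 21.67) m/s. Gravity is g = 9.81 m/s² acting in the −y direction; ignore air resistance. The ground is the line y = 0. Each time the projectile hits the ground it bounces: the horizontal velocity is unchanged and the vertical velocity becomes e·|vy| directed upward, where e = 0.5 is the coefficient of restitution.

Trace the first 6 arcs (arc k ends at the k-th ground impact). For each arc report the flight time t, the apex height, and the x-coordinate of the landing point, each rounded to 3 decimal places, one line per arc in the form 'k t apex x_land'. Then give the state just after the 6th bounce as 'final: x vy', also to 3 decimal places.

1 5.054 39.704 40.079
2 2.845 9.926 62.641
3 1.423 2.482 73.921
4 0.711 0.620 79.562
5 0.356 0.155 82.382
6 0.178 0.039 83.792
final: 83.792 0.436

Arc 1: start y=15.770, vy=21.670 → t=5.054, apex=39.704, x_land=40.079, impact vy=-27.911
  bounce: vy ← 0.5·27.911 = 13.955
Arc 2: start y=0.000, vy=13.955 → t=2.845, apex=9.926, x_land=62.641, impact vy=-13.955
  bounce: vy ← 0.5·13.955 = 6.978
Arc 3: start y=0.000, vy=6.978 → t=1.423, apex=2.482, x_land=73.921, impact vy=-6.978
  bounce: vy ← 0.5·6.978 = 3.489
Arc 4: start y=0.000, vy=3.489 → t=0.711, apex=0.620, x_land=79.562, impact vy=-3.489
  bounce: vy ← 0.5·3.489 = 1.744
Arc 5: start y=0.000, vy=1.744 → t=0.356, apex=0.155, x_land=82.382, impact vy=-1.744
  bounce: vy ← 0.5·1.744 = 0.872
Arc 6: start y=0.000, vy=0.872 → t=0.178, apex=0.039, x_land=83.792, impact vy=-0.872
  bounce: vy ← 0.5·0.872 = 0.436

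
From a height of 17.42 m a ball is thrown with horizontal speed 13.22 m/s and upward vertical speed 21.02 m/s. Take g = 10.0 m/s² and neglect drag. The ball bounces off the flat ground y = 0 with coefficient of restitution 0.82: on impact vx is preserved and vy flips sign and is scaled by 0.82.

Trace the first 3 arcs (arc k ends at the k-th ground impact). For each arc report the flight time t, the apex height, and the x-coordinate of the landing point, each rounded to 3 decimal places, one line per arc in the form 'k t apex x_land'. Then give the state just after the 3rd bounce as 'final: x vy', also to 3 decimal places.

Arc 1: start y=17.420, vy=21.020 → t=4.913, apex=39.512, x_land=64.951, impact vy=-28.111
  bounce: vy ← 0.82·28.111 = 23.051
Arc 2: start y=0.000, vy=23.051 → t=4.610, apex=26.568, x_land=125.899, impact vy=-23.051
  bounce: vy ← 0.82·23.051 = 18.902
Arc 3: start y=0.000, vy=18.902 → t=3.780, apex=17.864, x_land=175.876, impact vy=-18.902
  bounce: vy ← 0.82·18.902 = 15.500

1 4.913 39.512 64.951
2 4.610 26.568 125.899
3 3.780 17.864 175.876
final: 175.876 15.500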